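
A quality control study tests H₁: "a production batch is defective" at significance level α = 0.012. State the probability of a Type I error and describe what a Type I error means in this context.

P(Type I error) = α = 0.012. A Type I error is rejecting H₀ when H₀ is actually true (false positive) — here, concluding that a production batch is defective when in fact this is not the case. Consequence: scrapping a good batch — wasted material and cost for no reason.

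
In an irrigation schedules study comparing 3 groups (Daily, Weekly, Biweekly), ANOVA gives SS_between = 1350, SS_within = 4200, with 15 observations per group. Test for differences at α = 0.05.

df_between = 2, df_within = 42. F = MS_between/MS_within = 675.0/100.0 = 6.75. F_crit ≈ 3.22. Reject H₀. At least one mean differs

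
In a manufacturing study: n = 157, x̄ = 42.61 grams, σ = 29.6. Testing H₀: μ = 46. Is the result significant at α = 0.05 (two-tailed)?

z = (42.61 - 46)/(29.6/√157) = -1.435. Since |z| ≤ 1.96, not significant at α = 0.05.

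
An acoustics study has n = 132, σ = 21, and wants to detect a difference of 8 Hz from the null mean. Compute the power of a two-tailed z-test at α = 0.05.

SE = σ/√n = 21/√132 = 1.828. Non-centrality λ = d/SE = 8/1.828 = 4.377. Power ≈ Φ(λ - z_{α/2}) = Φ(4.377 - 1.96) = Φ(2.417) = 0.992.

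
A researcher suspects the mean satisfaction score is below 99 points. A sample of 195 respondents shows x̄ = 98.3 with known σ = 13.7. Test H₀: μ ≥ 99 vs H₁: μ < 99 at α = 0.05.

z = -0.714. Critical value: -1.645. Fail to reject H₀.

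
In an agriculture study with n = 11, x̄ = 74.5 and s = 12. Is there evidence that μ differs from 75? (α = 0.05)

t = (x̄ - μ₀)/(s/√n) = (74.5 - 75)/(12/√11) = -0.138. df = 10, critical t = ±2.228. Fail to reject H₀.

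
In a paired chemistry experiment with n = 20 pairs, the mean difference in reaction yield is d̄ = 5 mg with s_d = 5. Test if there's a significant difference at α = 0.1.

t = d̄/(s_d/√n) = 5/(5/√20) = 4.472. df = 19, critical t = ±1.729. Reject H₀.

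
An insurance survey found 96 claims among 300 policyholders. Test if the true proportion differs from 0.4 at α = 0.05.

p̂ = 0.32, p₀ = 0.4. z = (p̂ - p₀)/√(p₀(1-p₀)/n) = -2.828. Critical: ±1.96. Reject H₀.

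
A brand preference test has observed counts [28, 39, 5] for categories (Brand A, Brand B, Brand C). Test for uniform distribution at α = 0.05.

Expected = 24 each. χ² = Σ(O-E)²/E = 25.083. df = 2, critical value = 5.991. Reject H₀.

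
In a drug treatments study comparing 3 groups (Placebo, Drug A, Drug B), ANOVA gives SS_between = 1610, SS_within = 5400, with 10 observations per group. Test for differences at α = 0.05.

df_between = 2, df_within = 27. F = MS_between/MS_within = 805.0/200.0 = 4.025. F_crit ≈ 3.354. Reject H₀. At least one mean differs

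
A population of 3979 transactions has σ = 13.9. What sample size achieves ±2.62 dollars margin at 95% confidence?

Without FPC: n₀ = (1.96×13.9/2.62)² = 108.128. With FPC: n = n₀N/(n₀+N-1) = 105.3 → n = 106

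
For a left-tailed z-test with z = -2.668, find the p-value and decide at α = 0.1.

p = P(Z < -2.668) = Φ(-2.668) ≈ 0.0038. Since p < 0.1, reject H₀ (significant) at α = 0.1.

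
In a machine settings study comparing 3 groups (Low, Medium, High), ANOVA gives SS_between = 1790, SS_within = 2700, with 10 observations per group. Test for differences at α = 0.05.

df_between = 2, df_within = 27. F = MS_between/MS_within = 895.0/100.0 = 8.95. F_crit ≈ 3.354. Reject H₀. At least one mean differs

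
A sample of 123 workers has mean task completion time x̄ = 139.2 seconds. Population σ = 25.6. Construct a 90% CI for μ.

CI = x̄ ± z*(σ/√n) = 139.2 ± 1.645(25.6/√123) = 139.2 ± 3.8 = (135.4, 143.0)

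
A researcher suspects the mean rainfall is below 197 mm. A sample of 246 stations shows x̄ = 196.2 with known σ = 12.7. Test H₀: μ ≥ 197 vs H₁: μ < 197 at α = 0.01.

z = -0.988. Critical value: -2.33. Fail to reject H₀.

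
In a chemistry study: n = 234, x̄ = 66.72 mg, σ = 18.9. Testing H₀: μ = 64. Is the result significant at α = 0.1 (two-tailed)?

z = (66.72 - 64)/(18.9/√234) = 2.201. Since |z| > 1.645, significant at α = 0.1.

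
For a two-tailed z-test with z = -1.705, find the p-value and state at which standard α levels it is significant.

p = 2·P(Z > |-1.705|) = 2·(1 - Φ(1.705)) ≈ 0.0882. Significant at α = 0.1.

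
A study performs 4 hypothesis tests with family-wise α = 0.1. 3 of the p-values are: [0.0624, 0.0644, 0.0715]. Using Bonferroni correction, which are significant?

Bonferroni α = 0.1/4 = 0.025. None of the given p-values are significant.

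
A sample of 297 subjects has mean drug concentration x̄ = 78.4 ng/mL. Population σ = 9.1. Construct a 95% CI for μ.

CI = x̄ ± z*(σ/√n) = 78.4 ± 1.96(9.1/√297) = 78.4 ± 1.03 = (77.37, 79.43)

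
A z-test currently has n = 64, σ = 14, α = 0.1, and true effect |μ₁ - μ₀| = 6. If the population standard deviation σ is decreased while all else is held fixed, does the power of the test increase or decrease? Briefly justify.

Power increases: a smaller σ shrinks the standard error σ/√n, moving the sampling distribution under H₁ further from the critical value.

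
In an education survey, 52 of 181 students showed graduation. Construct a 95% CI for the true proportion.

p̂ = 0.287. CI = p̂ ± z*√(p̂(1-p̂)/n) = (0.221, 0.353)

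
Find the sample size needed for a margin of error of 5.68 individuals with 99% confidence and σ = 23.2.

n = (z*σ/E)² = (2.576×23.2/5.68)² = 110.7 → n = 111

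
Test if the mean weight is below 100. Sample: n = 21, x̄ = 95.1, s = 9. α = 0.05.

t = (95.1 - 100)/(9/√21) = -2.495, df = 20. Critical t = -1.725. Reject H₀.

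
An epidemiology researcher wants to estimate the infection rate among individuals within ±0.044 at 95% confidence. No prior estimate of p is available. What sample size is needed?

Conservative approach: use p = 0.5 (maximizes p(1-p) = 0.25). n = z²(0.25)/E² = 1.96²×0.25/0.044² = 496.1 → n = 497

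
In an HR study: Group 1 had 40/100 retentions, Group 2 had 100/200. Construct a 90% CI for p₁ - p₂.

p̂₁ = 0.4, p̂₂ = 0.5. Difference = -0.1. CI = (-0.199, -0.001)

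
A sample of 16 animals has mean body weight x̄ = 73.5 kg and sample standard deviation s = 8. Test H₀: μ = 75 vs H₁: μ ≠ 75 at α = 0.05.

t = (x̄ - μ₀)/(s/√n) = (73.5 - 75)/(8/√16) = -0.75. df = 15, critical t = ±2.131. Fail to reject H₀.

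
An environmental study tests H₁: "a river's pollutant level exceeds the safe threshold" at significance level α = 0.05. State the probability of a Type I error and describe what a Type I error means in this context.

P(Type I error) = α = 0.05. A Type I error is rejecting H₀ when H₀ is actually true (false positive) — here, concluding that a river's pollutant level exceeds the safe threshold when in fact this is not the case. Consequence: shutting down a compliant factory unnecessarily.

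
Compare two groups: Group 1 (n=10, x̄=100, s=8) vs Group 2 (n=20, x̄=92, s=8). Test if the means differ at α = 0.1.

Pooled sp = 8.0. t = 2.582, df = 28. Critical t = ±1.701. Reject H₀.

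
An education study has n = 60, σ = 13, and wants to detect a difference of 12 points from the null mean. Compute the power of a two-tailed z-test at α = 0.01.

SE = σ/√n = 13/√60 = 1.678. Non-centrality λ = d/SE = 12/1.678 = 7.15. Power ≈ Φ(λ - z_{α/2}) = Φ(7.15 - 2.576) = Φ(4.574) = 1.0.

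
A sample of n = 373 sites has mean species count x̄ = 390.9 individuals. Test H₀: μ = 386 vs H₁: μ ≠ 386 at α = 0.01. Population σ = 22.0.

z = (x̄ - μ₀)/(σ/√n) = (390.9 - 386)/(22.0/√373) = 4.302. Critical value: ±2.576. Since |4.302| > 2.576, Reject H₀.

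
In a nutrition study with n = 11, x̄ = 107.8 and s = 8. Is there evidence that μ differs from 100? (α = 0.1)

t = (x̄ - μ₀)/(s/√n) = (107.8 - 100)/(8/√11) = 3.234. df = 10, critical t = ±1.812. Reject H₀.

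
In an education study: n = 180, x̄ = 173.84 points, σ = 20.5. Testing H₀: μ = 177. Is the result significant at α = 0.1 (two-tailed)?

z = (173.84 - 177)/(20.5/√180) = -2.068. Since |z| > 1.645, significant at α = 0.1.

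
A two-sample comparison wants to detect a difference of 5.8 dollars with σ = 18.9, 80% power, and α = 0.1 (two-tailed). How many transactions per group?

n per group = 2(z_α/2 + z_β)²σ²/d² = 2×(1.645 + 0.84)²×18.9²/5.8² = 131.1 → n = 132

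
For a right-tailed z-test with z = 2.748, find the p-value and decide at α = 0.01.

p = P(Z > 2.748) = 1 - Φ(2.748) ≈ 0.003. Since p < 0.01, reject H₀ (significant) at α = 0.01.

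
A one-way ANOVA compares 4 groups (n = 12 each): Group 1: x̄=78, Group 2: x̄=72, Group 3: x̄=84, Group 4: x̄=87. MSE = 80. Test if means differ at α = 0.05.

Grand mean = 80.25. SS_between = 1593.0, MS_between = 531.0. F = 6.638, F_crit ≈ 2.816. Reject H₀.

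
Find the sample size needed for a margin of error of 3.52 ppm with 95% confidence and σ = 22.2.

n = (z*σ/E)² = (1.96×22.2/3.52)² = 152.8 → n = 153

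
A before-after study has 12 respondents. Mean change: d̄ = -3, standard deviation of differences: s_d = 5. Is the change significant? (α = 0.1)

t = d̄/(s_d/√n) = -3/(5/√12) = -2.078. df = 11, critical t = ±1.796. Reject H₀.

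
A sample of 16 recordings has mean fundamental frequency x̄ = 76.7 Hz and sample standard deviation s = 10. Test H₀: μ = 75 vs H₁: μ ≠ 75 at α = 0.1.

t = (x̄ - μ₀)/(s/√n) = (76.7 - 75)/(10/√16) = 0.68. df = 15, critical t = ±1.753. Fail to reject H₀.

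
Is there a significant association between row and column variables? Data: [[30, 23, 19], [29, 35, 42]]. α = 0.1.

χ² = 4.855. df = 2, critical = 4.605. Reject H₀. Variables are dependent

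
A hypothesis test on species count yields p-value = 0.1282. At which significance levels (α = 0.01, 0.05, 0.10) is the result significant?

p = 0.1282. Not significant at any of the given levels.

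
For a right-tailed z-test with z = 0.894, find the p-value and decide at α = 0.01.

p = P(Z > 0.894) = 1 - Φ(0.894) ≈ 0.1857. Since p ≥ 0.01, fail to reject H₀ (not significant) at α = 0.01.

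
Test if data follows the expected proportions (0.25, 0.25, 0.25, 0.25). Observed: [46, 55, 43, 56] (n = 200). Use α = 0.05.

Expected: [50.0, 50.0, 50.0, 50.0]. χ² = 2.52. df = 3, critical = 7.815. Fail to reject H₀.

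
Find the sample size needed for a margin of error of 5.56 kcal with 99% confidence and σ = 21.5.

n = (z*σ/E)² = (2.576×21.5/5.56)² = 99.2 → n = 100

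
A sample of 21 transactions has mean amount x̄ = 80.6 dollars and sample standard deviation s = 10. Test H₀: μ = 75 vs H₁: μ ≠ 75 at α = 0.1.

t = (x̄ - μ₀)/(s/√n) = (80.6 - 75)/(10/√21) = 2.566. df = 20, critical t = ±1.725. Reject H₀.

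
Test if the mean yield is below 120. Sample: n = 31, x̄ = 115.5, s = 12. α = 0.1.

t = (115.5 - 120)/(12/√31) = -2.088, df = 30. Critical t = -1.31. Reject H₀.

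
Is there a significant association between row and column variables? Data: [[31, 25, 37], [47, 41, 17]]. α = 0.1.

χ² = 13.892. df = 2, critical = 4.605. Reject H₀. Variables are dependent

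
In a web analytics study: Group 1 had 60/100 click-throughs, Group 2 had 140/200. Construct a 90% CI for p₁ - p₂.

p̂₁ = 0.6, p̂₂ = 0.7. Difference = -0.1. CI = (-0.197, -0.003)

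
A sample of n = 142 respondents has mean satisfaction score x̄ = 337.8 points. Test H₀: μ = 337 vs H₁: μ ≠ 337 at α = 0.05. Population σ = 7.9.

z = (x̄ - μ₀)/(σ/√n) = (337.8 - 337)/(7.9/√142) = 1.207. Critical value: ±1.96. Since |1.207| ≤ 1.96, Fail to reject H₀.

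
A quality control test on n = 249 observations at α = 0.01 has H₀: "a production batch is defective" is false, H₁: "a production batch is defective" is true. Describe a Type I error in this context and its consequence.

Type I error: rejecting H₀ when it is true — concluding that a production batch is defective when in fact it is not. Consequence: scrapping a good batch — wasted material and cost for no reason.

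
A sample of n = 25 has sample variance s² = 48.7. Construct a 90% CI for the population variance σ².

df = 24. χ²_{0.05} = 36.415, χ²_{0.95} = 13.848. CI for σ² = ((n-1)s²/χ²_{α/2}, (n-1)s²/χ²_{1-α/2}) = (24·48.7/36.415, 24·48.7/13.848) = (32.1, 84.4)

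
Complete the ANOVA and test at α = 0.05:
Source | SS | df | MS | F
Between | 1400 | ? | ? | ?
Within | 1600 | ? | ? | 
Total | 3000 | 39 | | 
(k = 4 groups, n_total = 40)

df_between = 3, df_within = 36. MS_between = 466.67, MS_within = 44.44. F = 10.5, F_crit ≈ 2.866. Reject H₀.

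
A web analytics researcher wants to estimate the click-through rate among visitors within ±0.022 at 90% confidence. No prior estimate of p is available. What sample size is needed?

Conservative approach: use p = 0.5 (maximizes p(1-p) = 0.25). n = z²(0.25)/E² = 1.645²×0.25/0.022² = 1397.7 → n = 1398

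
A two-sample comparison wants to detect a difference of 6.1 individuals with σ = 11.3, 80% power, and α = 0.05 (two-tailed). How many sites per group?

n per group = 2(z_α/2 + z_β)²σ²/d² = 2×(1.96 + 0.84)²×11.3²/6.1² = 53.8 → n = 54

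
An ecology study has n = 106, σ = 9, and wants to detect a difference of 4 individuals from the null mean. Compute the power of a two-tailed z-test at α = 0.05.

SE = σ/√n = 9/√106 = 0.874. Non-centrality λ = d/SE = 4/0.874 = 4.576. Power ≈ Φ(λ - z_{α/2}) = Φ(4.576 - 1.96) = Φ(2.616) = 0.996.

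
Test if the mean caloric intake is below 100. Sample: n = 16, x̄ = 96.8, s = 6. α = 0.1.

t = (96.8 - 100)/(6/√16) = -2.133, df = 15. Critical t = -1.341. Reject H₀.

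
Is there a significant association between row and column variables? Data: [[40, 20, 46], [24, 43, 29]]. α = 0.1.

χ² = 15.794. df = 2, critical = 4.605. Reject H₀. Variables are dependent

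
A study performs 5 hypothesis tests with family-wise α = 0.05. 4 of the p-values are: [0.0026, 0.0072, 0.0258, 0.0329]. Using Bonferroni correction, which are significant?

Bonferroni α = 0.05/5 = 0.01. Significant p-values: [0.0026, 0.0072]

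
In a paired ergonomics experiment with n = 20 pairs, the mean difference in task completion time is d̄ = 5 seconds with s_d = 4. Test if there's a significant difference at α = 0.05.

t = d̄/(s_d/√n) = 5/(4/√20) = 5.59. df = 19, critical t = ±2.093. Reject H₀.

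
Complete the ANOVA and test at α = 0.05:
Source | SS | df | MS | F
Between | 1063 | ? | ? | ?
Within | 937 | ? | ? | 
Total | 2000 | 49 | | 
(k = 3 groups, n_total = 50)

df_between = 2, df_within = 47. MS_between = 531.5, MS_within = 19.94. F = 26.66, F_crit ≈ 3.195. Reject H₀.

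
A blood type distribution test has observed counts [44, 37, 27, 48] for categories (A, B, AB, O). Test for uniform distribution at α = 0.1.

Expected = 39 each. χ² = Σ(O-E)²/E = 6.513. df = 3, critical value = 6.251. Reject H₀.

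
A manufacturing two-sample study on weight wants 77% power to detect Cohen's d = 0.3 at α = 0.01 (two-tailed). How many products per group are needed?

z_{α/2} = 2.576, z_β = Φ⁻¹(0.77) = 0.739. For small effect (d = 0.3): n per group = 2(z_{α/2} + z_β)²/d² = 2(2.576 + 0.739)²/0.3² = 244.2 → 245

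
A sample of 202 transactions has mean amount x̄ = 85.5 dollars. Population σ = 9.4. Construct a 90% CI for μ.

CI = x̄ ± z*(σ/√n) = 85.5 ± 1.645(9.4/√202) = 85.5 ± 1.09 = (84.41, 86.59)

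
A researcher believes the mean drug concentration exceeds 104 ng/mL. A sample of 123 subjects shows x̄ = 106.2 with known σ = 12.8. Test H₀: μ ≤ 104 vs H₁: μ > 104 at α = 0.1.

z = 1.906. Critical value: 1.28. Reject H₀.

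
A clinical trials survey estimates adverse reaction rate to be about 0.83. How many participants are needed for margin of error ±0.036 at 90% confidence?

n = z²p(1-p)/E² = 1.645²×0.83×0.17/0.036² = 294.6 → n = 295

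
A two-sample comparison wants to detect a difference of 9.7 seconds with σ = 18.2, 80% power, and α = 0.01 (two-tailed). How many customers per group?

n per group = 2(z_α/2 + z_β)²σ²/d² = 2×(2.576 + 0.84)²×18.2²/9.7² = 82.2 → n = 83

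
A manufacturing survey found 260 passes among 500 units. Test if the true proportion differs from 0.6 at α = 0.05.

p̂ = 0.52, p₀ = 0.6. z = (p̂ - p₀)/√(p₀(1-p₀)/n) = -3.651. Critical: ±1.96. Reject H₀.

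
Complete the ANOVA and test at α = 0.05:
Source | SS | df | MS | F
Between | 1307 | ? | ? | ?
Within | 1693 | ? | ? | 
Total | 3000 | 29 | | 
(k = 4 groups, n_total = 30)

df_between = 3, df_within = 26. MS_between = 435.67, MS_within = 65.12. F = 6.691, F_crit ≈ 2.975. Reject H₀.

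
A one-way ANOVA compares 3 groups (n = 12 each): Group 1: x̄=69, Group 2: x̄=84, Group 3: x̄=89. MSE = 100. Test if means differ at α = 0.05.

Grand mean = 80.67. SS_between = 2600.0, MS_between = 1300.0. F = 13.0, F_crit ≈ 3.285. Reject H₀.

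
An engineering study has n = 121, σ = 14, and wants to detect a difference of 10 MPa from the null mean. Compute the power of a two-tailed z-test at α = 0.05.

SE = σ/√n = 14/√121 = 1.273. Non-centrality λ = d/SE = 10/1.273 = 7.857. Power ≈ Φ(λ - z_{α/2}) = Φ(7.857 - 1.96) = Φ(5.897) = 1.0.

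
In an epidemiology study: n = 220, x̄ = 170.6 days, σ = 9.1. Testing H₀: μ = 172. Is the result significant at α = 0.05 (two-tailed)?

z = (170.6 - 172)/(9.1/√220) = -2.282. Since |z| > 1.96, significant at α = 0.05.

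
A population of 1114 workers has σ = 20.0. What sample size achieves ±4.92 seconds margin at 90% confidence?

Without FPC: n₀ = (1.645×20.0/4.92)² = 44.716. With FPC: n = n₀N/(n₀+N-1) = 43.03 → n = 44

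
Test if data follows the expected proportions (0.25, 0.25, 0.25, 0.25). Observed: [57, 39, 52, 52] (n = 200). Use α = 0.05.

Expected: [50.0, 50.0, 50.0, 50.0]. χ² = 3.56. df = 3, critical = 7.815. Fail to reject H₀.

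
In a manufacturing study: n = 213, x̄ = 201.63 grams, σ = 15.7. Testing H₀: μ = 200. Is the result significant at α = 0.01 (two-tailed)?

z = (201.63 - 200)/(15.7/√213) = 1.515. Since |z| ≤ 2.576, not significant at α = 0.01.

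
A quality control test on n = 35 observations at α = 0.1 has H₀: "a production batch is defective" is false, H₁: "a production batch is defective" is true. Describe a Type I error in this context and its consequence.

Type I error: rejecting H₀ when it is true — concluding that a production batch is defective when in fact it is not. Consequence: scrapping a good batch — wasted material and cost for no reason.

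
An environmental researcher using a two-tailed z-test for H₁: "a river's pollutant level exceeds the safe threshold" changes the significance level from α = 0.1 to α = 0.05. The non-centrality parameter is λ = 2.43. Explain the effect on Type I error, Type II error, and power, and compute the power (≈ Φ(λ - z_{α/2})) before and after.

Decreasing α from 0.1 to 0.05:
• Type I error rate decreases (α is the Type I rate by definition).
• Critical value moves from z_{α/2} = 1.645 to 1.96, so power = Φ(λ - z_{α/2}) goes from Φ(2.43 - 1.645) = 0.784 to Φ(2.43 - 1.96) = 0.681.
• Type II error rate β = 1 - power therefore increases (0.216 → 0.319).
Appropriate when false positives are costly — here, shutting down a compliant factory unnecessarily.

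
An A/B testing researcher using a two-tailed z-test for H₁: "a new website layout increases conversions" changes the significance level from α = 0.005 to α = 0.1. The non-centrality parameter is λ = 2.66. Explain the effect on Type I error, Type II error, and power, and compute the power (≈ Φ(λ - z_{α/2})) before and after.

Increasing α from 0.005 to 0.1:
• Type I error rate increases (α is the Type I rate by definition).
• Critical value moves from z_{α/2} = 2.807 to 1.645, so power = Φ(λ - z_{α/2}) goes from Φ(2.66 - 2.807) = 0.442 to Φ(2.66 - 1.645) = 0.845.
• Type II error rate β = 1 - power therefore decreases (0.558 → 0.155).
Appropriate when false negatives are costly — here, discarding a layout that would have improved conversions — lost revenue.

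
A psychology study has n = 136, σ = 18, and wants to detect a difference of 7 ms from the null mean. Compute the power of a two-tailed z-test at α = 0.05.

SE = σ/√n = 18/√136 = 1.543. Non-centrality λ = d/SE = 7/1.543 = 4.535. Power ≈ Φ(λ - z_{α/2}) = Φ(4.535 - 1.96) = Φ(2.575) = 0.995.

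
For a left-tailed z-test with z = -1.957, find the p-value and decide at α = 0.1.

p = P(Z < -1.957) = Φ(-1.957) ≈ 0.0252. Since p < 0.1, reject H₀ (significant) at α = 0.1.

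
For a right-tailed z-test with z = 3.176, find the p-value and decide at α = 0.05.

p = P(Z > 3.176) = 1 - Φ(3.176) ≈ 0.0007. Since p < 0.05, reject H₀ (significant) at α = 0.05.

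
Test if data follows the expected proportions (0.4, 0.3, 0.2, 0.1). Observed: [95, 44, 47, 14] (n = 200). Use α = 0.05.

Expected: [80.0, 60.0, 40.0, 20.0]. χ² = 10.104. df = 3, critical = 7.815. Reject H₀.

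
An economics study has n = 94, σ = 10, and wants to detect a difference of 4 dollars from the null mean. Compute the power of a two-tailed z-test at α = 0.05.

SE = σ/√n = 10/√94 = 1.031. Non-centrality λ = d/SE = 4/1.031 = 3.878. Power ≈ Φ(λ - z_{α/2}) = Φ(3.878 - 1.96) = Φ(1.918) = 0.972.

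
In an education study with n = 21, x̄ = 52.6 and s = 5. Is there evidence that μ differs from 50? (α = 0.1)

t = (x̄ - μ₀)/(s/√n) = (52.6 - 50)/(5/√21) = 2.383. df = 20, critical t = ±1.725. Reject H₀.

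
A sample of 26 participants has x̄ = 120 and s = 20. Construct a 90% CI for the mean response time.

CI = x̄ ± t*(s/√n) = 120 ± 1.708(20/√26) = (113.3, 126.7)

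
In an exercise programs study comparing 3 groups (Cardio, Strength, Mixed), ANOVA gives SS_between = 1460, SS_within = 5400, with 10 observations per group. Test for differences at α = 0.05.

df_between = 2, df_within = 27. F = MS_between/MS_within = 730.0/200.0 = 3.65. F_crit ≈ 3.354. Reject H₀. At least one mean differs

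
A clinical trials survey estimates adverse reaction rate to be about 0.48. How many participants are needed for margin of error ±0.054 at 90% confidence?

n = z²p(1-p)/E² = 1.645²×0.48×0.52/0.054² = 231.6 → n = 232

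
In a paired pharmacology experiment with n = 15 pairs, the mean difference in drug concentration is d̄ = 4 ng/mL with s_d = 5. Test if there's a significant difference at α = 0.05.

t = d̄/(s_d/√n) = 4/(5/√15) = 3.098. df = 14, critical t = ±2.145. Reject H₀.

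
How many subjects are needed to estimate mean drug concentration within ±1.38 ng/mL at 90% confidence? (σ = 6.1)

n = (z*σ/E)² = (1.645×6.1/1.38)² = 52.9 → n = 53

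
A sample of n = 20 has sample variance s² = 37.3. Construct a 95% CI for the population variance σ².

df = 19. χ²_{0.025} = 32.852, χ²_{0.975} = 8.907. CI for σ² = ((n-1)s²/χ²_{α/2}, (n-1)s²/χ²_{1-α/2}) = (19·37.3/32.852, 19·37.3/8.907) = (21.57, 79.57)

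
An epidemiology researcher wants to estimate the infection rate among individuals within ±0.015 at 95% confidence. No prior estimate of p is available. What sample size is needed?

Conservative approach: use p = 0.5 (maximizes p(1-p) = 0.25). n = z²(0.25)/E² = 1.96²×0.25/0.015² = 4268.4 → n = 4269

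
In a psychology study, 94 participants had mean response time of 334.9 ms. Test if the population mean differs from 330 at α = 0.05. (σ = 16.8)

z = (x̄ - μ₀)/(σ/√n) = (334.9 - 330)/(16.8/√94) = 2.828. Critical value: ±1.96. Since |2.828| > 1.96, Reject H₀.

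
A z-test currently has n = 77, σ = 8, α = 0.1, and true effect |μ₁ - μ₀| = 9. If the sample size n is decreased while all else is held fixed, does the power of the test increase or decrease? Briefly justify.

Power decreases: a smaller n inflates the standard error σ/√n, pulling the sampling distribution under H₁ back toward the critical value.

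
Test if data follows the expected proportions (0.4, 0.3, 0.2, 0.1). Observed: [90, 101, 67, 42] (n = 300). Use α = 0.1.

Expected: [120.0, 90.0, 60.0, 30.0]. χ² = 14.461. df = 3, critical = 6.251. Reject H₀.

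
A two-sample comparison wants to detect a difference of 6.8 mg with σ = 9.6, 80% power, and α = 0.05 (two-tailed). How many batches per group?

n per group = 2(z_α/2 + z_β)²σ²/d² = 2×(1.96 + 0.84)²×9.6²/6.8² = 31.3 → n = 32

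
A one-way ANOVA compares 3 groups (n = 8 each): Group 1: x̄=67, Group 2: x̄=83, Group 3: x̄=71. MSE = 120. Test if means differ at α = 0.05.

Grand mean = 73.67. SS_between = 1109.33, MS_between = 554.67. F = 4.622, F_crit ≈ 3.467. Reject H₀.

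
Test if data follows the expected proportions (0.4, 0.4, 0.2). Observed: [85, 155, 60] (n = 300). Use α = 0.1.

Expected: [120.0, 120.0, 60.0]. χ² = 20.417. df = 2, critical = 4.605. Reject H₀.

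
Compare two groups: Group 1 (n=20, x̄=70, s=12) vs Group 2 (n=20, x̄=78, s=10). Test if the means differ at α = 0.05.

Pooled sp = 11.05. t = -2.29, df = 38. Critical t = ±2.024. Reject H₀.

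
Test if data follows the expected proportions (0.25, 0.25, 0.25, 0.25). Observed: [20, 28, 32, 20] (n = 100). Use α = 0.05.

Expected: [25.0, 25.0, 25.0, 25.0]. χ² = 4.32. df = 3, critical = 7.815. Fail to reject H₀.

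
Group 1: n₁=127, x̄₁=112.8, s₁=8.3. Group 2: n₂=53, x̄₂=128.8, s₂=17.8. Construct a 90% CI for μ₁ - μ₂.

Difference = -16.0. SE = √(8.3²/127 + 17.8²/53) = 2.554. CI = (-20.2, -11.8)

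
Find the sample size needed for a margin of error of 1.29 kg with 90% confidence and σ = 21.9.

n = (z*σ/E)² = (1.645×21.9/1.29)² = 779.9 → n = 780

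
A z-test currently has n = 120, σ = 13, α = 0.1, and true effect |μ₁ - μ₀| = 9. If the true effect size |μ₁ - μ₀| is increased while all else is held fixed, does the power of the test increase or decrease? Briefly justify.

Power increases: a larger true effect increases the non-centrality λ = |μ₁ - μ₀|/(σ/√n).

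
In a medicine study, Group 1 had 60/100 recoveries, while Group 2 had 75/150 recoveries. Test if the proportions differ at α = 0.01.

p̂₁ = 0.6, p̂₂ = 0.5, pooled p̂ = 0.54. z = 1.554. Critical: ±2.576. Fail to reject H₀.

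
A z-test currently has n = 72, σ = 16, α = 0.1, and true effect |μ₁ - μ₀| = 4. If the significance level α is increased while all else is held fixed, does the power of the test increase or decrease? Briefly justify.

Power increases: a larger α lowers the critical value, so more of the H₁ sampling distribution falls in the rejection region.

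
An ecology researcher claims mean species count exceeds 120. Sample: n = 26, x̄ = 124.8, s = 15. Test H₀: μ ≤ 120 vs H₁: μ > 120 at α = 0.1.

t = (124.8 - 120)/(15/√26) = 1.632, df = 25. Critical t = 1.316. Reject H₀.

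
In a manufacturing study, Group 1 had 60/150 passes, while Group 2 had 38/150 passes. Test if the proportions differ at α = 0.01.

p̂₁ = 0.4, p̂₂ = 0.253, pooled p̂ = 0.327. z = 2.708. Critical: ±2.576. Reject H₀.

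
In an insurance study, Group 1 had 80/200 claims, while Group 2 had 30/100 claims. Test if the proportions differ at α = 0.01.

p̂₁ = 0.4, p̂₂ = 0.3, pooled p̂ = 0.367. z = 1.694. Critical: ±2.576. Fail to reject H₀.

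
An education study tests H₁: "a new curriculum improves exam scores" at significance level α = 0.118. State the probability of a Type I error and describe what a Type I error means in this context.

P(Type I error) = α = 0.118. A Type I error is rejecting H₀ when H₀ is actually true (false positive) — here, concluding that a new curriculum improves exam scores when in fact this is not the case. Consequence: adopting a curriculum that gives no real benefit — disruption for nothing.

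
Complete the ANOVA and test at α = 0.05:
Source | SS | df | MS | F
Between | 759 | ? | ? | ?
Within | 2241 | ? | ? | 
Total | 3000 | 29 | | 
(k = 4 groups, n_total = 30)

df_between = 3, df_within = 26. MS_between = 253.0, MS_within = 86.19. F = 2.935, F_crit ≈ 2.975. Fail to reject H₀.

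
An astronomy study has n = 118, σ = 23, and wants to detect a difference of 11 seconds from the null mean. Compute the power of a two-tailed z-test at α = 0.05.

SE = σ/√n = 23/√118 = 2.117. Non-centrality λ = d/SE = 11/2.117 = 5.195. Power ≈ Φ(λ - z_{α/2}) = Φ(5.195 - 1.96) = Φ(3.235) = 0.999.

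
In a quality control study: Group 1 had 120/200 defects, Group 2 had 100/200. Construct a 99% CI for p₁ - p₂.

p̂₁ = 0.6, p̂₂ = 0.5. Difference = 0.1. CI = (-0.028, 0.228)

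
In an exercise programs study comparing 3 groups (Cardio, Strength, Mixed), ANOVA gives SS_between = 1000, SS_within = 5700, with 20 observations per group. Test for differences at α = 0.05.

df_between = 2, df_within = 57. F = MS_between/MS_within = 500.0/100.0 = 5.0. F_crit ≈ 3.159. Reject H₀. At least one mean differs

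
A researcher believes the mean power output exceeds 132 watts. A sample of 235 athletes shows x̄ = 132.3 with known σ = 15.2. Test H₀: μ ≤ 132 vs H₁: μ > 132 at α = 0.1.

z = 0.303. Critical value: 1.28. Fail to reject H₀.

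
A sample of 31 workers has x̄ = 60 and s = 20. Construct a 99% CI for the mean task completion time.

CI = x̄ ± t*(s/√n) = 60 ± 2.75(20/√31) = (50.12, 69.88)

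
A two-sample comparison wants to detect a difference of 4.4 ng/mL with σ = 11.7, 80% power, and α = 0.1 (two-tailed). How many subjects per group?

n per group = 2(z_α/2 + z_β)²σ²/d² = 2×(1.645 + 0.84)²×11.7²/4.4² = 87.3 → n = 88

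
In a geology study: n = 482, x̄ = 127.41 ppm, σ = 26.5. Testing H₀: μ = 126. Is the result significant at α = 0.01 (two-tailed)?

z = (127.41 - 126)/(26.5/√482) = 1.168. Since |z| ≤ 2.576, not significant at α = 0.01.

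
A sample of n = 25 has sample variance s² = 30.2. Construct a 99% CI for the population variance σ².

df = 24. χ²_{0.005} = 45.559, χ²_{0.995} = 9.886. CI for σ² = ((n-1)s²/χ²_{α/2}, (n-1)s²/χ²_{1-α/2}) = (24·30.2/45.559, 24·30.2/9.886) = (15.91, 73.32)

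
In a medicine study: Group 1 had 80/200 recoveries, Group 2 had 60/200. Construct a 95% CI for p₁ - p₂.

p̂₁ = 0.4, p̂₂ = 0.3. Difference = 0.1. CI = (0.007, 0.193)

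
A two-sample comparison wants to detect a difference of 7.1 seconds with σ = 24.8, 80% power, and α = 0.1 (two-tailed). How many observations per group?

n per group = 2(z_α/2 + z_β)²σ²/d² = 2×(1.645 + 0.84)²×24.8²/7.1² = 150.7 → n = 151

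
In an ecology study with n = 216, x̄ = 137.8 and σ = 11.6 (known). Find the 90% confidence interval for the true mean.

CI = x̄ ± z*(σ/√n) = 137.8 ± 1.645(11.6/√216) = 137.8 ± 1.3 = (136.5, 139.1)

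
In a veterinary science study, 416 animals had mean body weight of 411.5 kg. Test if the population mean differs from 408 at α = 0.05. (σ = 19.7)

z = (x̄ - μ₀)/(σ/√n) = (411.5 - 408)/(19.7/√416) = 3.624. Critical value: ±1.96. Since |3.624| > 1.96, Reject H₀.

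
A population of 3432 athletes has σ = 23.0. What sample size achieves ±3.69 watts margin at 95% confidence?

Without FPC: n₀ = (1.96×23.0/3.69)² = 149.25. With FPC: n = n₀N/(n₀+N-1) = 143.1 → n = 144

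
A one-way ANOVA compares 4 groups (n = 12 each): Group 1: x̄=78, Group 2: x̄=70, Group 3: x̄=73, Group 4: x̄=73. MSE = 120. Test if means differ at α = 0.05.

Grand mean = 73.5. SS_between = 396.0, MS_between = 132.0. F = 1.1, F_crit ≈ 2.816. Fail to reject H₀.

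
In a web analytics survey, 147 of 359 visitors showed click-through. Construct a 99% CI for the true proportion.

p̂ = 0.409. CI = p̂ ± z*√(p̂(1-p̂)/n) = (0.343, 0.476)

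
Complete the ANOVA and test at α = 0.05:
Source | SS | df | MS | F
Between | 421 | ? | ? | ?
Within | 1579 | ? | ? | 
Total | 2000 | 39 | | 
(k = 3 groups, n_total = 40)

df_between = 2, df_within = 37. MS_between = 210.5, MS_within = 42.68. F = 4.933, F_crit ≈ 3.252. Reject H₀.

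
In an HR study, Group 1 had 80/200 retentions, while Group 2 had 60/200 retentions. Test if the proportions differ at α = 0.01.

p̂₁ = 0.4, p̂₂ = 0.3, pooled p̂ = 0.35. z = 2.097. Critical: ±2.576. Fail to reject H₀.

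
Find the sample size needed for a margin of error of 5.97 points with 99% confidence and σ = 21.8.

n = (z*σ/E)² = (2.576×21.8/5.97)² = 88.5 → n = 89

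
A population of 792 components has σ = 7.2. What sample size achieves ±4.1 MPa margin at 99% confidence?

Without FPC: n₀ = (2.576×7.2/4.1)² = 20.464. With FPC: n = n₀N/(n₀+N-1) = 20.0 → n = 20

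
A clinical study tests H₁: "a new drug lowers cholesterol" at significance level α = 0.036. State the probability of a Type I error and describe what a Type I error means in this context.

P(Type I error) = α = 0.036. A Type I error is rejecting H₀ when H₀ is actually true (false positive) — here, concluding that a new drug lowers cholesterol when in fact this is not the case. Consequence: approving an ineffective drug — patients take a useless medication and may skip effective alternatives.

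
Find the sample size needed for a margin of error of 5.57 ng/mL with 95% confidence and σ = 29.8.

n = (z*σ/E)² = (1.96×29.8/5.57)² = 110.0 → n = 110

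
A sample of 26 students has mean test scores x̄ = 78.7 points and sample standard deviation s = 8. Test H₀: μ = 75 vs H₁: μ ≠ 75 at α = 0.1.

t = (x̄ - μ₀)/(s/√n) = (78.7 - 75)/(8/√26) = 2.358. df = 25, critical t = ±1.708. Reject H₀.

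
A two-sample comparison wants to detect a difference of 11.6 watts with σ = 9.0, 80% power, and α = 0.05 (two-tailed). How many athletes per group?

n per group = 2(z_α/2 + z_β)²σ²/d² = 2×(1.96 + 0.84)²×9.0²/11.6² = 9.4 → n = 10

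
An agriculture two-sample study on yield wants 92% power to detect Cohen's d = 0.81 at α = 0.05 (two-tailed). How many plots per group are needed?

z_{α/2} = 1.96, z_β = Φ⁻¹(0.92) = 1.405. For large effect (d = 0.81): n per group = 2(z_{α/2} + z_β)²/d² = 2(1.96 + 1.405)²/0.81² = 34.5 → 35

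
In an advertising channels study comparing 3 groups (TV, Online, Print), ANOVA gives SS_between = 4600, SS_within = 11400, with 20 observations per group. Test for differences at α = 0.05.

df_between = 2, df_within = 57. F = MS_between/MS_within = 2300.0/200.0 = 11.5. F_crit ≈ 3.159. Reject H₀. At least one mean differs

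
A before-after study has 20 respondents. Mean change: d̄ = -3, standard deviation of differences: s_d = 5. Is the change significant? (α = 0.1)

t = d̄/(s_d/√n) = -3/(5/√20) = -2.683. df = 19, critical t = ±1.729. Reject H₀.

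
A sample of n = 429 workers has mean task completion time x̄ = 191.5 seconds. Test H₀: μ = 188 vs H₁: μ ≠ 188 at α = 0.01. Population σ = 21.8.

z = (x̄ - μ₀)/(σ/√n) = (191.5 - 188)/(21.8/√429) = 3.325. Critical value: ±2.576. Since |3.325| > 2.576, Reject H₀.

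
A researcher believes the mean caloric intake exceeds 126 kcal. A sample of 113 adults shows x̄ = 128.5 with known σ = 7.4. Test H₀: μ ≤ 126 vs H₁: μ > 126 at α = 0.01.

z = 3.591. Critical value: 2.33. Reject H₀.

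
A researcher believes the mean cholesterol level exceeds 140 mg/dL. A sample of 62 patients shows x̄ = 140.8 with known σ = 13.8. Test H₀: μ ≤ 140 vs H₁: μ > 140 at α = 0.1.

z = 0.456. Critical value: 1.28. Fail to reject H₀.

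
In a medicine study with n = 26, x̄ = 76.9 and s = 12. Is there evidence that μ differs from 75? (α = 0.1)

t = (x̄ - μ₀)/(s/√n) = (76.9 - 75)/(12/√26) = 0.807. df = 25, critical t = ±1.708. Fail to reject H₀.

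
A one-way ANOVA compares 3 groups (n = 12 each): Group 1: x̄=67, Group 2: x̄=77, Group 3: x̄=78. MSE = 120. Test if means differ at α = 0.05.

Grand mean = 74.0. SS_between = 888.0, MS_between = 444.0. F = 3.7, F_crit ≈ 3.285. Reject H₀.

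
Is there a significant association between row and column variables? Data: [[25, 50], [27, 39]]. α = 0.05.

χ² = 0.866. df = 1, critical = 3.841. Fail to reject H₀. No evidence of dependence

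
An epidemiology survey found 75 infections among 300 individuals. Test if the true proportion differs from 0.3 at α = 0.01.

p̂ = 0.25, p₀ = 0.3. z = (p̂ - p₀)/√(p₀(1-p₀)/n) = -1.89. Critical: ±2.576. Fail to reject H₀.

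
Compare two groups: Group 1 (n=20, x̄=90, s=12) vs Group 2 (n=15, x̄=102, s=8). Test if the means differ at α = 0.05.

Pooled sp = 10.49. t = -3.349, df = 33. Critical t = ±2.035. Reject H₀.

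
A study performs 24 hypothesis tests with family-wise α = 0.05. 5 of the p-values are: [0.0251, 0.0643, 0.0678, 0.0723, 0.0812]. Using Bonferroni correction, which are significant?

Bonferroni α = 0.05/24 = 0.00208. None of the given p-values are significant.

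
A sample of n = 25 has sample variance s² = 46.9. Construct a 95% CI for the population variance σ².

df = 24. χ²_{0.025} = 39.364, χ²_{0.975} = 12.401. CI for σ² = ((n-1)s²/χ²_{α/2}, (n-1)s²/χ²_{1-α/2}) = (24·46.9/39.364, 24·46.9/12.401) = (28.59, 90.77)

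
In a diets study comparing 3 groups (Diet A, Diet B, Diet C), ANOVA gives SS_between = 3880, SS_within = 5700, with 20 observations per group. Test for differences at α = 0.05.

df_between = 2, df_within = 57. F = MS_between/MS_within = 1940.0/100.0 = 19.4. F_crit ≈ 3.159. Reject H₀. At least one mean differs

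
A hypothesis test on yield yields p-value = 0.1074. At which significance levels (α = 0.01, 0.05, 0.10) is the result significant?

p = 0.1074. Not significant at any of the given levels.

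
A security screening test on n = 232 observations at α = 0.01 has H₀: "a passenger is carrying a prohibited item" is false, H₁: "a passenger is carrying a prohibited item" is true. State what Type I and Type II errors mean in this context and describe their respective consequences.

Type I (false positive): concluding that a passenger is carrying a prohibited item when it is not — detaining an innocent passenger — delay and inconvenience. Type II (false negative): failing to conclude that a passenger is carrying a prohibited item when it is — letting a prohibited item through — security breach. Which is costlier depends on domain priorities and is a judgement call rather than a statistical fact.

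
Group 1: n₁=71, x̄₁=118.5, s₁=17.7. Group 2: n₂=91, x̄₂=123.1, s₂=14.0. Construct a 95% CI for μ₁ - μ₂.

Difference = -4.6. SE = √(17.7²/71 + 14.0²/91) = 2.562. CI = (-9.62, 0.42)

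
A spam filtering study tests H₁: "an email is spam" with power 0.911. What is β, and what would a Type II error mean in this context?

β = 1 - power = 1 - 0.911 = 0.089. A Type II error is failing to reject H₀ when H₀ is false (false negative) — here, failing to conclude that an email is spam when in fact it is true. Consequence: a spam email lands in the inbox.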